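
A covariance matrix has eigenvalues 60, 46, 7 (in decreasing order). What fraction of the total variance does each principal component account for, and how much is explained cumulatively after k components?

Step 1 — total variance = trace(Sigma) = Σ λ_i = 60 + 46 + 7 = 113.

Step 2 — fraction explained by component i = λ_i / Σ λ:
  PC1: 60/113 = 0.531
  PC2: 46/113 = 0.4071
  PC3: 7/113 = 0.0619

Step 3 — cumulative fraction after k components = (λ_1 + ... + λ_k) / Σ λ:
  k = 1: 60/113 = 0.531
  k = 2: (60 + 46)/113 = 106/113 = 0.9381
  k = 3: (60 + 46 + 7)/113 = 113/113 = 1

Summary (fraction, with percent):

explained: PC1 0.531 (53.1%), PC2 0.4071 (40.71%), PC3 0.0619 (6.19%);  cumulative: 0.531, 0.9381, 1


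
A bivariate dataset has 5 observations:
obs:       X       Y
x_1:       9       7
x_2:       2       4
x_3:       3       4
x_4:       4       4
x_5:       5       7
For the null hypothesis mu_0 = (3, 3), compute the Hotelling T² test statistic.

Step 1 — sample mean vector:
  mean(X) = (9 + 2 + 3 + 4 + 5) / 5 = 23/5 = 4.6
  mean(Y) = (7 + 4 + 4 + 4 + 7) / 5 = 26/5 = 5.2
  x̄ = (4.6, 5.2),  deviation x̄ - mu_0 = (4.6, 5.2) - (3, 3) = (1.6, 2.2).

Step 2 — sample covariance matrix, S[i,j] = (1/(n-1)) · Σ_k (x_{k,i} - mean_i) · (x_{k,j} - mean_j), divisor n-1 = 4:
  S[X,X] = ((4.4)·(4.4) + (-2.6)·(-2.6) + (-1.6)·(-1.6) + (-0.6)·(-0.6) + (0.4)·(0.4)) / 4 = 29.2/4 = 7.3
  S[X,Y] = ((4.4)·(1.8) + (-2.6)·(-1.2) + (-1.6)·(-1.2) + (-0.6)·(-1.2) + (0.4)·(1.8)) / 4 = 14.4/4 = 3.6
  S[Y,Y] = ((1.8)·(1.8) + (-1.2)·(-1.2) + (-1.2)·(-1.2) + (-1.2)·(-1.2) + (1.8)·(1.8)) / 4 = 10.8/4 = 2.7
  S = [[7.3, 3.6],
 [3.6, 2.7]].

Step 3 — invert S. det(S) = 7.3·2.7 - (3.6)² = 6.75.
  S^{-1} = (1/det) · [[d, -b], [-b, a]] = [[0.4, -0.5333],
 [-0.5333, 1.0815]].

Step 4 — quadratic form (x̄ - mu_0)^T · S^{-1} · (x̄ - mu_0):
  S^{-1} · (x̄ - mu_0) = (-0.5333, 1.5259),
  (x̄ - mu_0)^T · [...] = (1.6)·(-0.5333) + (2.2)·(1.5259) = 2.5037.

Step 5 — scale by n: T² = 5 · 2.5037 = 12.5185.

T² ≈ 12.5185


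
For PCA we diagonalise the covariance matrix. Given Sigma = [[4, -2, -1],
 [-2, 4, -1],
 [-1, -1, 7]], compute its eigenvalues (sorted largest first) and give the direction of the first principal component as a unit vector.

Step 1 — characteristic polynomial p(λ) = det(λI - Sigma) = λ³ - tr·λ² + c_1·λ - det, where tr = trace, c_1 = sum of the principal 2×2 minors, det = det(Sigma):
  tr = 4 + 4 + 7 = 15,
  c_1 = (4·4 - (-2)²) + (4·7 - (-1)²) + (4·7 - (-1)²) = 12 + 27 + 27 = 66,
  det = 4·(4·7 - (-1)²) - (-2)·((-2)·7 - (-1)·(-1)) + (-1)·((-2)·(-1) - 4·(-1)) = 4·(27) - (-2)·(-15) + (-1)·(6) = 72.
  So p(λ) = λ³ - 15λ² + 66λ - 72.
Step 2 — look for an integer root (rational root theorem: any rational root is an integer divisor of 72). Testing λ = 6:
  p(6) = 216 - 540 + 396 - 72 = 0  ✓
  Dividing out (λ - 6): p(λ) = (λ - 6)(λ² - 9λ + 12).
Step 3 — remaining eigenvalues from the quadratic λ² - 9λ + 12 = 0:
  Δ = 9² - 4·12 = 81 - 48 = 33,  λ = (9 ± √33)/2 = (9 ± 5.7446)/2 ≈ 7.3723 or 1.6277.
  Sorted: λ_1 = 7.3723,  λ_2 = 6,  λ_3 = 1.6277  (check: sum = 15 = tr ✓).

Step 4 — unit eigenvector for λ_1 ≈ 7.3723: v spans the null space of (Sigma - λ_1 I), whose rows are
  r_1 = (-3.3723, -2, -1),  r_2 = (-2, -3.3723, -1),  r_3 = (-1, -1, -0.3723).
  v is orthogonal to every row, so take v ∝ r_1 × r_2 = ((-2)·(-1) - (-1)·(-3.3723), (-1)·(-2) - (-3.3723)·(-1), (-3.3723)·(-3.3723) - (-2)·(-2)) ≈ (-1.3723, -1.3723, 7.3723).
  Rescale (multiply by -1 so the first nonzero entry is positive): u = (1.3723, 1.3723, -7.3723).
  ||u|| = √((1.3723)² + (1.3723)² + (-7.3723)²) = √(58.1168) ≈ 7.6234,  v_1 = u/||u|| ≈ (0.18, 0.18, -0.9671) (||v_1|| = 1).

λ_1 = 7.3723,  λ_2 = 6,  λ_3 = 1.6277;  v_1 ≈ (0.18, 0.18, -0.9671)


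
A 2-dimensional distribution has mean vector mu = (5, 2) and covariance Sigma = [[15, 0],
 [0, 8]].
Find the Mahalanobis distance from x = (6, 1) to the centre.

Step 1 — centre the observation: (x - mu) = (1, -1).

Step 2 — invert Sigma. det(Sigma) = 15·8 - (0)² = 120.
  Sigma^{-1} = (1/det) · [[d, -b], [-b, a]] = [[0.0667, 0],
 [0, 0.125]].

Step 3 — form the quadratic (x - mu)^T · Sigma^{-1} · (x - mu):
  Sigma^{-1} · (x - mu) = (0.0667, -0.125).
  (x - mu)^T · [Sigma^{-1} · (x - mu)] = (1)·(0.0667) + (-1)·(-0.125) = 0.1917.

Step 4 — take square root: d = √(0.1917) ≈ 0.4378.

d(x, mu) = √(0.1917) ≈ 0.4378


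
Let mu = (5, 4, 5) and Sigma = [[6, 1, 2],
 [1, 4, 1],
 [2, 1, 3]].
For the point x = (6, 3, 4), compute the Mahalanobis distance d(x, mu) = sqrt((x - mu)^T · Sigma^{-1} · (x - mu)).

Step 1 — centre the observation: (x - mu) = (1, -1, -1).

Step 2 — invert Sigma (cofactor / det for 3×3, or solve directly):
  Sigma^{-1} = [[0.2157, -0.0196, -0.1373],
 [-0.0196, 0.2745, -0.0784],
 [-0.1373, -0.0784, 0.451]].

Step 3 — form the quadratic (x - mu)^T · Sigma^{-1} · (x - mu):
  Sigma^{-1} · (x - mu) = (0.3725, -0.2157, -0.5098).
  (x - mu)^T · [Sigma^{-1} · (x - mu)] = (1)·(0.3725) + (-1)·(-0.2157) + (-1)·(-0.5098) = 1.098.

Step 4 — take square root: d = √(1.098) ≈ 1.0479.

d(x, mu) = √(1.098) ≈ 1.0479


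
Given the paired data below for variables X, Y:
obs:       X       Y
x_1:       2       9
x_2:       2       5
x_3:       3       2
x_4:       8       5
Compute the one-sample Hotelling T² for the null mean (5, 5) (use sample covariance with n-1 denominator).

Step 1 — sample mean vector:
  mean(X) = (2 + 2 + 3 + 8) / 4 = 15/4 = 3.75
  mean(Y) = (9 + 5 + 2 + 5) / 4 = 21/4 = 5.25
  x̄ = (3.75, 5.25),  deviation x̄ - mu_0 = (3.75, 5.25) - (5, 5) = (-1.25, 0.25).

Step 2 — sample covariance matrix, S[i,j] = (1/(n-1)) · Σ_k (x_{k,i} - mean_i) · (x_{k,j} - mean_j), divisor n-1 = 3:
  S[X,X] = ((-1.75)·(-1.75) + (-1.75)·(-1.75) + (-0.75)·(-0.75) + (4.25)·(4.25)) / 3 = 24.75/3 = 8.25
  S[X,Y] = ((-1.75)·(3.75) + (-1.75)·(-0.25) + (-0.75)·(-3.25) + (4.25)·(-0.25)) / 3 = -4.75/3 = -1.5833
  S[Y,Y] = ((3.75)·(3.75) + (-0.25)·(-0.25) + (-3.25)·(-3.25) + (-0.25)·(-0.25)) / 3 = 24.75/3 = 8.25
  S = [[8.25, -1.5833],
 [-1.5833, 8.25]].

Step 3 — invert S. det(S) = 8.25·8.25 - (-1.5833)² = 65.5556.
  S^{-1} = (1/det) · [[d, -b], [-b, a]] = [[0.1258, 0.0242],
 [0.0242, 0.1258]].

Step 4 — quadratic form (x̄ - mu_0)^T · S^{-1} · (x̄ - mu_0):
  S^{-1} · (x̄ - mu_0) = (-0.1513, 0.0013),
  (x̄ - mu_0)^T · [...] = (-1.25)·(-0.1513) + (0.25)·(0.0013) = 0.1894.

Step 5 — scale by n: T² = 4 · 0.1894 = 0.7576.

T² ≈ 0.7576


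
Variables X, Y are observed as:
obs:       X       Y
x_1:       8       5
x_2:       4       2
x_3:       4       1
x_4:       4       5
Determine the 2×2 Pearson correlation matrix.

Step 1 — column means:
  mean(X) = (8 + 4 + 4 + 4) / 4 = 20/4 = 5
  mean(Y) = (5 + 2 + 1 + 5) / 4 = 13/4 = 3.25

Step 2 — sample variances and covariances s[i,j] = (1/(n-1)) · Σ_k (x_{k,i} - mean_i) · (x_{k,j} - mean_j), with n-1 = 3:
  s[X,X] = ((3)·(3) + (-1)·(-1) + (-1)·(-1) + (-1)·(-1)) / 3 = 12/3 = 4
  s[X,Y] = ((3)·(1.75) + (-1)·(-1.25) + (-1)·(-2.25) + (-1)·(1.75)) / 3 = 7/3 = 2.3333
  s[Y,Y] = ((1.75)·(1.75) + (-1.25)·(-1.25) + (-2.25)·(-2.25) + (1.75)·(1.75)) / 3 = 12.75/3 = 4.25
  Sample standard deviations s_i = √(s[i,i]):
  s(X) = √(4) = 2
  s(Y) = √(4.25) = 2.0616

Step 3 — r_{ij} = s_{ij} / (s_i · s_j):
  r[X,X] = 1 (diagonal).
  r[X,Y] = 2.3333 / (2 · 2.0616) = 2.3333 / 4.1231 = 0.5659
  r[Y,Y] = 1 (diagonal).

R is symmetric with unit diagonal. Assembling:

R = [[1, 0.5659],
 [0.5659, 1]]


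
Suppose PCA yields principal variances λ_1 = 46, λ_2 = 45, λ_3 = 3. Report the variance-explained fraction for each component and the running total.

Step 1 — total variance = trace(Sigma) = Σ λ_i = 46 + 45 + 3 = 94.

Step 2 — fraction explained by component i = λ_i / Σ λ:
  PC1: 46/94 = 0.4894
  PC2: 45/94 = 0.4787
  PC3: 3/94 = 0.0319

Step 3 — cumulative fraction after k components = (λ_1 + ... + λ_k) / Σ λ:
  k = 1: 46/94 = 0.4894
  k = 2: (46 + 45)/94 = 91/94 = 0.9681
  k = 3: (46 + 45 + 3)/94 = 94/94 = 1

Summary (fraction, with percent):

explained: PC1 0.4894 (48.94%), PC2 0.4787 (47.87%), PC3 0.0319 (3.19%);  cumulative: 0.4894, 0.9681, 1


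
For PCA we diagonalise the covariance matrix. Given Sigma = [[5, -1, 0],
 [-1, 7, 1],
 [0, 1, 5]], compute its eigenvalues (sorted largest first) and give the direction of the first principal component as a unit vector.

Step 1 — characteristic polynomial p(λ) = det(λI - Sigma) = λ³ - tr·λ² + c_1·λ - det, where tr = trace, c_1 = sum of the principal 2×2 minors, det = det(Sigma):
  tr = 5 + 7 + 5 = 17,
  c_1 = (5·7 - (-1)²) + (5·5 - (0)²) + (7·5 - (1)²) = 34 + 25 + 34 = 93,
  det = 5·(7·5 - (1)²) - (-1)·((-1)·5 - (1)·(0)) + (0)·((-1)·(1) - 7·(0)) = 5·(34) - (-1)·(-5) + (0)·(-1) = 165.
  So p(λ) = λ³ - 17λ² + 93λ - 165.
Step 2 — look for an integer root (rational root theorem: any rational root is an integer divisor of 165). Testing λ = 5:
  p(5) = 125 - 425 + 465 - 165 = 0  ✓
  Dividing out (λ - 5): p(λ) = (λ - 5)(λ² - 12λ + 33).
Step 3 — remaining eigenvalues from the quadratic λ² - 12λ + 33 = 0:
  Δ = 12² - 4·33 = 144 - 132 = 12,  λ = (12 ± √12)/2 = (12 ± 3.4641)/2 ≈ 7.7321 or 4.2679.
  Sorted: λ_1 = 7.7321,  λ_2 = 5,  λ_3 = 4.2679  (check: sum = 17 = tr ✓).

Step 4 — unit eigenvector for λ_1 ≈ 7.7321: v spans the null space of (Sigma - λ_1 I), whose rows are
  r_1 = (-2.7321, -1, 0),  r_2 = (-1, -0.7321, 1),  r_3 = (0, 1, -2.7321).
  v is orthogonal to every row, so take v ∝ r_1 × r_2 = ((-1)·(1) - (0)·(-0.7321), (0)·(-1) - (-2.7321)·(1), (-2.7321)·(-0.7321) - (-1)·(-1)) ≈ (-1, 2.7321, 1).
  Rescale (multiply by -1 so the first nonzero entry is positive): u = (1, -2.7321, -1).
  ||u|| = √((1)² + (-2.7321)² + (-1)²) = √(9.4641) ≈ 3.0764,  v_1 = u/||u|| ≈ (0.3251, -0.8881, -0.3251) (||v_1|| = 1).

λ_1 = 7.7321,  λ_2 = 5,  λ_3 = 4.2679;  v_1 ≈ (0.3251, -0.8881, -0.3251)


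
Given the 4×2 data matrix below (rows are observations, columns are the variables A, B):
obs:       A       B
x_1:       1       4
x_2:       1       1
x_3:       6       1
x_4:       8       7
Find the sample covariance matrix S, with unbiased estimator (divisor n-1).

Step 1 — column means:
  mean(A) = (1 + 1 + 6 + 8) / 4 = 16/4 = 4
  mean(B) = (4 + 1 + 1 + 7) / 4 = 13/4 = 3.25

Step 2 — sample covariance S[i,j] = (1/(n-1)) · Σ_k (x_{k,i} - mean_i) · (x_{k,j} - mean_j), with n-1 = 3.
  S[A,A] = ((-3)·(-3) + (-3)·(-3) + (2)·(2) + (4)·(4)) / 3 = 38/3 = 12.6667
  S[A,B] = ((-3)·(0.75) + (-3)·(-2.25) + (2)·(-2.25) + (4)·(3.75)) / 3 = 15/3 = 5
  S[B,B] = ((0.75)·(0.75) + (-2.25)·(-2.25) + (-2.25)·(-2.25) + (3.75)·(3.75)) / 3 = 24.75/3 = 8.25

S is symmetric (S[j,i] = S[i,j]). Assembling:

S = [[12.6667, 5],
 [5, 8.25]]


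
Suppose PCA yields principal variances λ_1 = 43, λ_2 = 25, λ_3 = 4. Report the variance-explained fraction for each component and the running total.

Step 1 — total variance = trace(Sigma) = Σ λ_i = 43 + 25 + 4 = 72.

Step 2 — fraction explained by component i = λ_i / Σ λ:
  PC1: 43/72 = 0.5972
  PC2: 25/72 = 0.3472
  PC3: 4/72 = 0.0556

Step 3 — cumulative fraction after k components = (λ_1 + ... + λ_k) / Σ λ:
  k = 1: 43/72 = 0.5972
  k = 2: (43 + 25)/72 = 68/72 = 0.9444
  k = 3: (43 + 25 + 4)/72 = 72/72 = 1

Summary (fraction, with percent):

explained: PC1 0.5972 (59.72%), PC2 0.3472 (34.72%), PC3 0.0556 (5.56%);  cumulative: 0.5972, 0.9444, 1


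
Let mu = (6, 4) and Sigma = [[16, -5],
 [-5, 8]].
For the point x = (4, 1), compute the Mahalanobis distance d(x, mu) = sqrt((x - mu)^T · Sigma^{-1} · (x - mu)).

Step 1 — centre the observation: (x - mu) = (-2, -3).

Step 2 — invert Sigma. det(Sigma) = 16·8 - (-5)² = 103.
  Sigma^{-1} = (1/det) · [[d, -b], [-b, a]] = [[0.0777, 0.0485],
 [0.0485, 0.1553]].

Step 3 — form the quadratic (x - mu)^T · Sigma^{-1} · (x - mu):
  Sigma^{-1} · (x - mu) = (-0.301, -0.5631).
  (x - mu)^T · [Sigma^{-1} · (x - mu)] = (-2)·(-0.301) + (-3)·(-0.5631) = 2.2913.

Step 4 — take square root: d = √(2.2913) ≈ 1.5137.

d(x, mu) = √(2.2913) ≈ 1.5137


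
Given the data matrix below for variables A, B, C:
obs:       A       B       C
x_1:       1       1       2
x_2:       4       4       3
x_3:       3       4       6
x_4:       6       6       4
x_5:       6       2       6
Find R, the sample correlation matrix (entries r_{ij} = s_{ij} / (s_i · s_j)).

Step 1 — column means:
  mean(A) = (1 + 4 + 3 + 6 + 6) / 5 = 20/5 = 4
  mean(B) = (1 + 4 + 4 + 6 + 2) / 5 = 17/5 = 3.4
  mean(C) = (2 + 3 + 6 + 4 + 6) / 5 = 21/5 = 4.2

Step 2 — sample variances and covariances s[i,j] = (1/(n-1)) · Σ_k (x_{k,i} - mean_i) · (x_{k,j} - mean_j), with n-1 = 4:
  s[A,A] = ((-3)·(-3) + (0)·(0) + (-1)·(-1) + (2)·(2) + (2)·(2)) / 4 = 18/4 = 4.5
  s[A,B] = ((-3)·(-2.4) + (0)·(0.6) + (-1)·(0.6) + (2)·(2.6) + (2)·(-1.4)) / 4 = 9/4 = 2.25
  s[A,C] = ((-3)·(-2.2) + (0)·(-1.2) + (-1)·(1.8) + (2)·(-0.2) + (2)·(1.8)) / 4 = 8/4 = 2
  s[B,B] = ((-2.4)·(-2.4) + (0.6)·(0.6) + (0.6)·(0.6) + (2.6)·(2.6) + (-1.4)·(-1.4)) / 4 = 15.2/4 = 3.8
  s[B,C] = ((-2.4)·(-2.2) + (0.6)·(-1.2) + (0.6)·(1.8) + (2.6)·(-0.2) + (-1.4)·(1.8)) / 4 = 2.6/4 = 0.65
  s[C,C] = ((-2.2)·(-2.2) + (-1.2)·(-1.2) + (1.8)·(1.8) + (-0.2)·(-0.2) + (1.8)·(1.8)) / 4 = 12.8/4 = 3.2
  Sample standard deviations s_i = √(s[i,i]):
  s(A) = √(4.5) = 2.1213
  s(B) = √(3.8) = 1.9494
  s(C) = √(3.2) = 1.7889

Step 3 — r_{ij} = s_{ij} / (s_i · s_j):
  r[A,A] = 1 (diagonal).
  r[A,B] = 2.25 / (2.1213 · 1.9494) = 2.25 / 4.1352 = 0.5441
  r[A,C] = 2 / (2.1213 · 1.7889) = 2 / 3.7947 = 0.527
  r[B,B] = 1 (diagonal).
  r[B,C] = 0.65 / (1.9494 · 1.7889) = 0.65 / 3.4871 = 0.1864
  r[C,C] = 1 (diagonal).

R is symmetric with unit diagonal. Assembling:

R = [[1, 0.5441, 0.527],
 [0.5441, 1, 0.1864],
 [0.527, 0.1864, 1]]


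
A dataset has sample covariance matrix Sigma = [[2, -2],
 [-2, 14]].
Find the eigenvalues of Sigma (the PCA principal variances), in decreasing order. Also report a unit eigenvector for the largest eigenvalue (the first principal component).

Step 1 — characteristic polynomial of 2×2 Sigma:
  det(Sigma - λI) = λ² - trace · λ + det = 0.
  trace = 2 + 14 = 16, det = 2·14 - (-2)² = 24.
Step 2 — discriminant:
  Δ = trace² - 4·det = 256 - 96 = 160.
Step 3 — eigenvalues:
  λ = (trace ± √Δ)/2 = (16 ± 12.6491)/2,
  λ_1 = 14.3246,  λ_2 = 1.6754.

Step 4 — unit eigenvector for λ_1: solve (Sigma - λ_1 I)v = 0. First row:
  (2 - 14.3246)·v_x + (-2)·v_y = 0, i.e. (-12.3246)·v_x + (-2)·v_y = 0,
  so v ∝ (b, λ_1 - a) = (-2, 12.3246); multiply by -1 so the first entry is positive: u = (2, -12.3246).
  ||u|| = √((2)² + (-12.3246)²) = √(155.8947) ≈ 12.4858,
  v_1 = u/||u|| ≈ (0.1602, -0.9871) (||v_1|| = 1).

λ_1 = 14.3246,  λ_2 = 1.6754;  v_1 ≈ (0.1602, -0.9871)


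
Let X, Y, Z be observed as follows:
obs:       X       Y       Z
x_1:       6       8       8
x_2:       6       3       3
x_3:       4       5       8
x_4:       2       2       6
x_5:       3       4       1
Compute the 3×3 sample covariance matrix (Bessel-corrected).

Step 1 — column means:
  mean(X) = (6 + 6 + 4 + 2 + 3) / 5 = 21/5 = 4.2
  mean(Y) = (8 + 3 + 5 + 2 + 4) / 5 = 22/5 = 4.4
  mean(Z) = (8 + 3 + 8 + 6 + 1) / 5 = 26/5 = 5.2

Step 2 — sample covariance S[i,j] = (1/(n-1)) · Σ_k (x_{k,i} - mean_i) · (x_{k,j} - mean_j), with n-1 = 4.
  S[X,X] = ((1.8)·(1.8) + (1.8)·(1.8) + (-0.2)·(-0.2) + (-2.2)·(-2.2) + (-1.2)·(-1.2)) / 4 = 12.8/4 = 3.2
  S[X,Y] = ((1.8)·(3.6) + (1.8)·(-1.4) + (-0.2)·(0.6) + (-2.2)·(-2.4) + (-1.2)·(-0.4)) / 4 = 9.6/4 = 2.4
  S[X,Z] = ((1.8)·(2.8) + (1.8)·(-2.2) + (-0.2)·(2.8) + (-2.2)·(0.8) + (-1.2)·(-4.2)) / 4 = 3.8/4 = 0.95
  S[Y,Y] = ((3.6)·(3.6) + (-1.4)·(-1.4) + (0.6)·(0.6) + (-2.4)·(-2.4) + (-0.4)·(-0.4)) / 4 = 21.2/4 = 5.3
  S[Y,Z] = ((3.6)·(2.8) + (-1.4)·(-2.2) + (0.6)·(2.8) + (-2.4)·(0.8) + (-0.4)·(-4.2)) / 4 = 14.6/4 = 3.65
  S[Z,Z] = ((2.8)·(2.8) + (-2.2)·(-2.2) + (2.8)·(2.8) + (0.8)·(0.8) + (-4.2)·(-4.2)) / 4 = 38.8/4 = 9.7

S is symmetric (S[j,i] = S[i,j]). Assembling:

S = [[3.2, 2.4, 0.95],
 [2.4, 5.3, 3.65],
 [0.95, 3.65, 9.7]]


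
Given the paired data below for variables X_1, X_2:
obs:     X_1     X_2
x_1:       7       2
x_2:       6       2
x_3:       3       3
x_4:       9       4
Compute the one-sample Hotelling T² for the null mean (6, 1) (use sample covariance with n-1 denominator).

Step 1 — sample mean vector:
  mean(X_1) = (7 + 6 + 3 + 9) / 4 = 25/4 = 6.25
  mean(X_2) = (2 + 2 + 3 + 4) / 4 = 11/4 = 2.75
  x̄ = (6.25, 2.75),  deviation x̄ - mu_0 = (6.25, 2.75) - (6, 1) = (0.25, 1.75).

Step 2 — sample covariance matrix, S[i,j] = (1/(n-1)) · Σ_k (x_{k,i} - mean_i) · (x_{k,j} - mean_j), divisor n-1 = 3:
  S[X_1,X_1] = ((0.75)·(0.75) + (-0.25)·(-0.25) + (-3.25)·(-3.25) + (2.75)·(2.75)) / 3 = 18.75/3 = 6.25
  S[X_1,X_2] = ((0.75)·(-0.75) + (-0.25)·(-0.75) + (-3.25)·(0.25) + (2.75)·(1.25)) / 3 = 2.25/3 = 0.75
  S[X_2,X_2] = ((-0.75)·(-0.75) + (-0.75)·(-0.75) + (0.25)·(0.25) + (1.25)·(1.25)) / 3 = 2.75/3 = 0.9167
  S = [[6.25, 0.75],
 [0.75, 0.9167]].

Step 3 — invert S. det(S) = 6.25·0.9167 - (0.75)² = 5.1667.
  S^{-1} = (1/det) · [[d, -b], [-b, a]] = [[0.1774, -0.1452],
 [-0.1452, 1.2097]].

Step 4 — quadratic form (x̄ - mu_0)^T · S^{-1} · (x̄ - mu_0):
  S^{-1} · (x̄ - mu_0) = (-0.2097, 2.0806),
  (x̄ - mu_0)^T · [...] = (0.25)·(-0.2097) + (1.75)·(2.0806) = 3.5887.

Step 5 — scale by n: T² = 4 · 3.5887 = 14.3548.

T² ≈ 14.3548


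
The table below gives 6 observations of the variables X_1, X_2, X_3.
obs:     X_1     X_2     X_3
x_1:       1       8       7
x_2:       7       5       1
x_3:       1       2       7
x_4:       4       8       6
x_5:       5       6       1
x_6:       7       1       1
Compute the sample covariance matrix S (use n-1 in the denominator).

Step 1 — column means:
  mean(X_1) = (1 + 7 + 1 + 4 + 5 + 7) / 6 = 25/6 = 4.1667
  mean(X_2) = (8 + 5 + 2 + 8 + 6 + 1) / 6 = 30/6 = 5
  mean(X_3) = (7 + 1 + 7 + 6 + 1 + 1) / 6 = 23/6 = 3.8333

Step 2 — sample covariance S[i,j] = (1/(n-1)) · Σ_k (x_{k,i} - mean_i) · (x_{k,j} - mean_j), with n-1 = 5.
  S[X_1,X_1] = ((-3.1667)·(-3.1667) + (2.8333)·(2.8333) + (-3.1667)·(-3.1667) + (-0.1667)·(-0.1667) + (0.8333)·(0.8333) + (2.8333)·(2.8333)) / 5 = 36.8333/5 = 7.3667
  S[X_1,X_2] = ((-3.1667)·(3) + (2.8333)·(0) + (-3.1667)·(-3) + (-0.1667)·(3) + (0.8333)·(1) + (2.8333)·(-4)) / 5 = -11/5 = -2.2
  S[X_1,X_3] = ((-3.1667)·(3.1667) + (2.8333)·(-2.8333) + (-3.1667)·(3.1667) + (-0.1667)·(2.1667) + (0.8333)·(-2.8333) + (2.8333)·(-2.8333)) / 5 = -38.8333/5 = -7.7667
  S[X_2,X_2] = ((3)·(3) + (0)·(0) + (-3)·(-3) + (3)·(3) + (1)·(1) + (-4)·(-4)) / 5 = 44/5 = 8.8
  S[X_2,X_3] = ((3)·(3.1667) + (0)·(-2.8333) + (-3)·(3.1667) + (3)·(2.1667) + (1)·(-2.8333) + (-4)·(-2.8333)) / 5 = 15/5 = 3
  S[X_3,X_3] = ((3.1667)·(3.1667) + (-2.8333)·(-2.8333) + (3.1667)·(3.1667) + (2.1667)·(2.1667) + (-2.8333)·(-2.8333) + (-2.8333)·(-2.8333)) / 5 = 48.8333/5 = 9.7667

S is symmetric (S[j,i] = S[i,j]). Assembling:

S = [[7.3667, -2.2, -7.7667],
 [-2.2, 8.8, 3],
 [-7.7667, 3, 9.7667]]


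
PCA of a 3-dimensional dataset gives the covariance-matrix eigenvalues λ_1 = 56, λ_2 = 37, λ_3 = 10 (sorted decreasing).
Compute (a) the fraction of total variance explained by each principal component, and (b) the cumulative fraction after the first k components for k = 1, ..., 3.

Step 1 — total variance = trace(Sigma) = Σ λ_i = 56 + 37 + 10 = 103.

Step 2 — fraction explained by component i = λ_i / Σ λ:
  PC1: 56/103 = 0.5437
  PC2: 37/103 = 0.3592
  PC3: 10/103 = 0.0971

Step 3 — cumulative fraction after k components = (λ_1 + ... + λ_k) / Σ λ:
  k = 1: 56/103 = 0.5437
  k = 2: (56 + 37)/103 = 93/103 = 0.9029
  k = 3: (56 + 37 + 10)/103 = 103/103 = 1

Summary (fraction, with percent):

explained: PC1 0.5437 (54.37%), PC2 0.3592 (35.92%), PC3 0.0971 (9.71%);  cumulative: 0.5437, 0.9029, 1


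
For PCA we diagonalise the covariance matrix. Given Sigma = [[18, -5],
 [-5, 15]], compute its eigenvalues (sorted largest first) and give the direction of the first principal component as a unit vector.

Step 1 — characteristic polynomial of 2×2 Sigma:
  det(Sigma - λI) = λ² - trace · λ + det = 0.
  trace = 18 + 15 = 33, det = 18·15 - (-5)² = 245.
Step 2 — discriminant:
  Δ = trace² - 4·det = 1089 - 980 = 109.
Step 3 — eigenvalues:
  λ = (trace ± √Δ)/2 = (33 ± 10.4403)/2,
  λ_1 = 21.7202,  λ_2 = 11.2798.

Step 4 — unit eigenvector for λ_1: solve (Sigma - λ_1 I)v = 0. First row:
  (18 - 21.7202)·v_x + (-5)·v_y = 0, i.e. (-3.7202)·v_x + (-5)·v_y = 0,
  so v ∝ (b, λ_1 - a) = (-5, 3.7202); multiply by -1 so the first entry is positive: u = (5, -3.7202).
  ||u|| = √((5)² + (-3.7202)²) = √(38.8395) ≈ 6.2321,
  v_1 = u/||u|| ≈ (0.8023, -0.5969) (||v_1|| = 1).

λ_1 = 21.7202,  λ_2 = 11.2798;  v_1 ≈ (0.8023, -0.5969)


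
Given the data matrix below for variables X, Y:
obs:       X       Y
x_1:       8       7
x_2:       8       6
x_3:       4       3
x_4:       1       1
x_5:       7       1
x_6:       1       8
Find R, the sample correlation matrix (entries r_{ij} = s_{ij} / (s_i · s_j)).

Step 1 — column means:
  mean(X) = (8 + 8 + 4 + 1 + 7 + 1) / 6 = 29/6 = 4.8333
  mean(Y) = (7 + 6 + 3 + 1 + 1 + 8) / 6 = 26/6 = 4.3333

Step 2 — sample variances and covariances s[i,j] = (1/(n-1)) · Σ_k (x_{k,i} - mean_i) · (x_{k,j} - mean_j), with n-1 = 5:
  s[X,X] = ((3.1667)·(3.1667) + (3.1667)·(3.1667) + (-0.8333)·(-0.8333) + (-3.8333)·(-3.8333) + (2.1667)·(2.1667) + (-3.8333)·(-3.8333)) / 5 = 54.8333/5 = 10.9667
  s[X,Y] = ((3.1667)·(2.6667) + (3.1667)·(1.6667) + (-0.8333)·(-1.3333) + (-3.8333)·(-3.3333) + (2.1667)·(-3.3333) + (-3.8333)·(3.6667)) / 5 = 6.3333/5 = 1.2667
  s[Y,Y] = ((2.6667)·(2.6667) + (1.6667)·(1.6667) + (-1.3333)·(-1.3333) + (-3.3333)·(-3.3333) + (-3.3333)·(-3.3333) + (3.6667)·(3.6667)) / 5 = 47.3333/5 = 9.4667
  Sample standard deviations s_i = √(s[i,i]):
  s(X) = √(10.9667) = 3.3116
  s(Y) = √(9.4667) = 3.0768

Step 3 — r_{ij} = s_{ij} / (s_i · s_j):
  r[X,X] = 1 (diagonal).
  r[X,Y] = 1.2667 / (3.3116 · 3.0768) = 1.2667 / 10.1891 = 0.1243
  r[Y,Y] = 1 (diagonal).

R is symmetric with unit diagonal. Assembling:

R = [[1, 0.1243],
 [0.1243, 1]]


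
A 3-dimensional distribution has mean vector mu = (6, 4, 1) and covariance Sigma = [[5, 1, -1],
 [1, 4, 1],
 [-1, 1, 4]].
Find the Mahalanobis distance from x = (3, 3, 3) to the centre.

Step 1 — centre the observation: (x - mu) = (-3, -1, 2).

Step 2 — invert Sigma (cofactor / det for 3×3, or solve directly):
  Sigma^{-1} = [[0.2308, -0.0769, 0.0769],
 [-0.0769, 0.2923, -0.0923],
 [0.0769, -0.0923, 0.2923]].

Step 3 — form the quadratic (x - mu)^T · Sigma^{-1} · (x - mu):
  Sigma^{-1} · (x - mu) = (-0.4615, -0.2462, 0.4462).
  (x - mu)^T · [Sigma^{-1} · (x - mu)] = (-3)·(-0.4615) + (-1)·(-0.2462) + (2)·(0.4462) = 2.5231.

Step 4 — take square root: d = √(2.5231) ≈ 1.5884.

d(x, mu) = √(2.5231) ≈ 1.5884


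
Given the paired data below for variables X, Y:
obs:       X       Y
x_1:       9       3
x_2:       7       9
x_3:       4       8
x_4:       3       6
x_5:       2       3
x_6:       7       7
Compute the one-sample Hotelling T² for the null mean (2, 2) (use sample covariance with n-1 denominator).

Step 1 — sample mean vector:
  mean(X) = (9 + 7 + 4 + 3 + 2 + 7) / 6 = 32/6 = 5.3333
  mean(Y) = (3 + 9 + 8 + 6 + 3 + 7) / 6 = 36/6 = 6
  x̄ = (5.3333, 6),  deviation x̄ - mu_0 = (5.3333, 6) - (2, 2) = (3.3333, 4).

Step 2 — sample covariance matrix, S[i,j] = (1/(n-1)) · Σ_k (x_{k,i} - mean_i) · (x_{k,j} - mean_j), divisor n-1 = 5:
  S[X,X] = ((3.6667)·(3.6667) + (1.6667)·(1.6667) + (-1.3333)·(-1.3333) + (-2.3333)·(-2.3333) + (-3.3333)·(-3.3333) + (1.6667)·(1.6667)) / 5 = 37.3333/5 = 7.4667
  S[X,Y] = ((3.6667)·(-3) + (1.6667)·(3) + (-1.3333)·(2) + (-2.3333)·(0) + (-3.3333)·(-3) + (1.6667)·(1)) / 5 = 3/5 = 0.6
  S[Y,Y] = ((-3)·(-3) + (3)·(3) + (2)·(2) + (0)·(0) + (-3)·(-3) + (1)·(1)) / 5 = 32/5 = 6.4
  S = [[7.4667, 0.6],
 [0.6, 6.4]].

Step 3 — invert S. det(S) = 7.4667·6.4 - (0.6)² = 47.4267.
  S^{-1} = (1/det) · [[d, -b], [-b, a]] = [[0.1349, -0.0127],
 [-0.0127, 0.1574]].

Step 4 — quadratic form (x̄ - mu_0)^T · S^{-1} · (x̄ - mu_0):
  S^{-1} · (x̄ - mu_0) = (0.3992, 0.5876),
  (x̄ - mu_0)^T · [...] = (3.3333)·(0.3992) + (4)·(0.5876) = 3.681.

Step 5 — scale by n: T² = 6 · 3.681 = 22.086.

T² ≈ 22.086


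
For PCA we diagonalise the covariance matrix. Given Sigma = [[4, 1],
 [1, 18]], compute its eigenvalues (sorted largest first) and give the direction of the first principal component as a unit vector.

Step 1 — characteristic polynomial of 2×2 Sigma:
  det(Sigma - λI) = λ² - trace · λ + det = 0.
  trace = 4 + 18 = 22, det = 4·18 - (1)² = 71.
Step 2 — discriminant:
  Δ = trace² - 4·det = 484 - 284 = 200.
Step 3 — eigenvalues:
  λ = (trace ± √Δ)/2 = (22 ± 14.1421)/2,
  λ_1 = 18.0711,  λ_2 = 3.9289.

Step 4 — unit eigenvector for λ_1: solve (Sigma - λ_1 I)v = 0. First row:
  (4 - 18.0711)·v_x + (1)·v_y = 0, i.e. (-14.0711)·v_x + (1)·v_y = 0,
  so v ∝ (b, λ_1 - a) = (1, 14.0711) = u.
  ||u|| = √((1)² + (14.0711)²) = √(198.9949) ≈ 14.1066,
  v_1 = u/||u|| ≈ (0.0709, 0.9975) (||v_1|| = 1).

λ_1 = 18.0711,  λ_2 = 3.9289;  v_1 ≈ (0.0709, 0.9975)


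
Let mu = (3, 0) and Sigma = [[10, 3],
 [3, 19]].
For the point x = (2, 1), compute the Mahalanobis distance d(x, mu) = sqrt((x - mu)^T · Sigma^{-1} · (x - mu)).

Step 1 — centre the observation: (x - mu) = (-1, 1).

Step 2 — invert Sigma. det(Sigma) = 10·19 - (3)² = 181.
  Sigma^{-1} = (1/det) · [[d, -b], [-b, a]] = [[0.105, -0.0166],
 [-0.0166, 0.0552]].

Step 3 — form the quadratic (x - mu)^T · Sigma^{-1} · (x - mu):
  Sigma^{-1} · (x - mu) = (-0.1215, 0.0718).
  (x - mu)^T · [Sigma^{-1} · (x - mu)] = (-1)·(-0.1215) + (1)·(0.0718) = 0.1934.

Step 4 — take square root: d = √(0.1934) ≈ 0.4397.

d(x, mu) = √(0.1934) ≈ 0.4397


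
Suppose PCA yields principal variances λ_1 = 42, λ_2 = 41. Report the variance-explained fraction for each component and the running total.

Step 1 — total variance = trace(Sigma) = Σ λ_i = 42 + 41 = 83.

Step 2 — fraction explained by component i = λ_i / Σ λ:
  PC1: 42/83 = 0.506
  PC2: 41/83 = 0.494

Step 3 — cumulative fraction after k components = (λ_1 + ... + λ_k) / Σ λ:
  k = 1: 42/83 = 0.506
  k = 2: (42 + 41)/83 = 83/83 = 1

Summary (fraction, with percent):

explained: PC1 0.506 (50.6%), PC2 0.494 (49.4%);  cumulative: 0.506, 1


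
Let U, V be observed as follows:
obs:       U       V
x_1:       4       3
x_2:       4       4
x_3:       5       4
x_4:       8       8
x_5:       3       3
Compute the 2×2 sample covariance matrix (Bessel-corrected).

Step 1 — column means:
  mean(U) = (4 + 4 + 5 + 8 + 3) / 5 = 24/5 = 4.8
  mean(V) = (3 + 4 + 4 + 8 + 3) / 5 = 22/5 = 4.4

Step 2 — sample covariance S[i,j] = (1/(n-1)) · Σ_k (x_{k,i} - mean_i) · (x_{k,j} - mean_j), with n-1 = 4.
  S[U,U] = ((-0.8)·(-0.8) + (-0.8)·(-0.8) + (0.2)·(0.2) + (3.2)·(3.2) + (-1.8)·(-1.8)) / 4 = 14.8/4 = 3.7
  S[U,V] = ((-0.8)·(-1.4) + (-0.8)·(-0.4) + (0.2)·(-0.4) + (3.2)·(3.6) + (-1.8)·(-1.4)) / 4 = 15.4/4 = 3.85
  S[V,V] = ((-1.4)·(-1.4) + (-0.4)·(-0.4) + (-0.4)·(-0.4) + (3.6)·(3.6) + (-1.4)·(-1.4)) / 4 = 17.2/4 = 4.3

S is symmetric (S[j,i] = S[i,j]). Assembling:

S = [[3.7, 3.85],
 [3.85, 4.3]]


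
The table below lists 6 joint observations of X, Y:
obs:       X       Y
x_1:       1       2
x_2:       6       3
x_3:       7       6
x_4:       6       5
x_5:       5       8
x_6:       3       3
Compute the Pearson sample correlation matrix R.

Step 1 — column means:
  mean(X) = (1 + 6 + 7 + 6 + 5 + 3) / 6 = 28/6 = 4.6667
  mean(Y) = (2 + 3 + 6 + 5 + 8 + 3) / 6 = 27/6 = 4.5

Step 2 — sample variances and covariances s[i,j] = (1/(n-1)) · Σ_k (x_{k,i} - mean_i) · (x_{k,j} - mean_j), with n-1 = 5:
  s[X,X] = ((-3.6667)·(-3.6667) + (1.3333)·(1.3333) + (2.3333)·(2.3333) + (1.3333)·(1.3333) + (0.3333)·(0.3333) + (-1.6667)·(-1.6667)) / 5 = 25.3333/5 = 5.0667
  s[X,Y] = ((-3.6667)·(-2.5) + (1.3333)·(-1.5) + (2.3333)·(1.5) + (1.3333)·(0.5) + (0.3333)·(3.5) + (-1.6667)·(-1.5)) / 5 = 15/5 = 3
  s[Y,Y] = ((-2.5)·(-2.5) + (-1.5)·(-1.5) + (1.5)·(1.5) + (0.5)·(0.5) + (3.5)·(3.5) + (-1.5)·(-1.5)) / 5 = 25.5/5 = 5.1
  Sample standard deviations s_i = √(s[i,i]):
  s(X) = √(5.0667) = 2.2509
  s(Y) = √(5.1) = 2.2583

Step 3 — r_{ij} = s_{ij} / (s_i · s_j):
  r[X,X] = 1 (diagonal).
  r[X,Y] = 3 / (2.2509 · 2.2583) = 3 / 5.0833 = 0.5902
  r[Y,Y] = 1 (diagonal).

R is symmetric with unit diagonal. Assembling:

R = [[1, 0.5902],
 [0.5902, 1]]


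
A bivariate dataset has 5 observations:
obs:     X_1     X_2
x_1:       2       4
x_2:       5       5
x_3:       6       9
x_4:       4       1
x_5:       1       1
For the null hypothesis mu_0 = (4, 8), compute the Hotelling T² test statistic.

Step 1 — sample mean vector:
  mean(X_1) = (2 + 5 + 6 + 4 + 1) / 5 = 18/5 = 3.6
  mean(X_2) = (4 + 5 + 9 + 1 + 1) / 5 = 20/5 = 4
  x̄ = (3.6, 4),  deviation x̄ - mu_0 = (3.6, 4) - (4, 8) = (-0.4, -4).

Step 2 — sample covariance matrix, S[i,j] = (1/(n-1)) · Σ_k (x_{k,i} - mean_i) · (x_{k,j} - mean_j), divisor n-1 = 4:
  S[X_1,X_1] = ((-1.6)·(-1.6) + (1.4)·(1.4) + (2.4)·(2.4) + (0.4)·(0.4) + (-2.6)·(-2.6)) / 4 = 17.2/4 = 4.3
  S[X_1,X_2] = ((-1.6)·(0) + (1.4)·(1) + (2.4)·(5) + (0.4)·(-3) + (-2.6)·(-3)) / 4 = 20/4 = 5
  S[X_2,X_2] = ((0)·(0) + (1)·(1) + (5)·(5) + (-3)·(-3) + (-3)·(-3)) / 4 = 44/4 = 11
  S = [[4.3, 5],
 [5, 11]].

Step 3 — invert S. det(S) = 4.3·11 - (5)² = 22.3.
  S^{-1} = (1/det) · [[d, -b], [-b, a]] = [[0.4933, -0.2242],
 [-0.2242, 0.1928]].

Step 4 — quadratic form (x̄ - mu_0)^T · S^{-1} · (x̄ - mu_0):
  S^{-1} · (x̄ - mu_0) = (0.6996, -0.6816),
  (x̄ - mu_0)^T · [...] = (-0.4)·(0.6996) + (-4)·(-0.6816) = 2.4466.

Step 5 — scale by n: T² = 5 · 2.4466 = 12.2332.

T² ≈ 12.2332


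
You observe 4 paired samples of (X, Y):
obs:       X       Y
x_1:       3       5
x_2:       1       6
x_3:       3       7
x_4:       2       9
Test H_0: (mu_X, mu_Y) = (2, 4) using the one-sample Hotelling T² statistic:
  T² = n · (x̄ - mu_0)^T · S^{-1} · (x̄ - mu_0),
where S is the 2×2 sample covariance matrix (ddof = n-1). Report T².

Step 1 — sample mean vector:
  mean(X) = (3 + 1 + 3 + 2) / 4 = 9/4 = 2.25
  mean(Y) = (5 + 6 + 7 + 9) / 4 = 27/4 = 6.75
  x̄ = (2.25, 6.75),  deviation x̄ - mu_0 = (2.25, 6.75) - (2, 4) = (0.25, 2.75).

Step 2 — sample covariance matrix, S[i,j] = (1/(n-1)) · Σ_k (x_{k,i} - mean_i) · (x_{k,j} - mean_j), divisor n-1 = 3:
  S[X,X] = ((0.75)·(0.75) + (-1.25)·(-1.25) + (0.75)·(0.75) + (-0.25)·(-0.25)) / 3 = 2.75/3 = 0.9167
  S[X,Y] = ((0.75)·(-1.75) + (-1.25)·(-0.75) + (0.75)·(0.25) + (-0.25)·(2.25)) / 3 = -0.75/3 = -0.25
  S[Y,Y] = ((-1.75)·(-1.75) + (-0.75)·(-0.75) + (0.25)·(0.25) + (2.25)·(2.25)) / 3 = 8.75/3 = 2.9167
  S = [[0.9167, -0.25],
 [-0.25, 2.9167]].

Step 3 — invert S. det(S) = 0.9167·2.9167 - (-0.25)² = 2.6111.
  S^{-1} = (1/det) · [[d, -b], [-b, a]] = [[1.117, 0.0957],
 [0.0957, 0.3511]].

Step 4 — quadratic form (x̄ - mu_0)^T · S^{-1} · (x̄ - mu_0):
  S^{-1} · (x̄ - mu_0) = (0.5426, 0.9894),
  (x̄ - mu_0)^T · [...] = (0.25)·(0.5426) + (2.75)·(0.9894) = 2.8564.

Step 5 — scale by n: T² = 4 · 2.8564 = 11.4255.

T² ≈ 11.4255


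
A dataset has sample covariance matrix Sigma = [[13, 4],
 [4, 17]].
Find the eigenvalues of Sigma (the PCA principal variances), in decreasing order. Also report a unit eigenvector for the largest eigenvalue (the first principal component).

Step 1 — characteristic polynomial of 2×2 Sigma:
  det(Sigma - λI) = λ² - trace · λ + det = 0.
  trace = 13 + 17 = 30, det = 13·17 - (4)² = 205.
Step 2 — discriminant:
  Δ = trace² - 4·det = 900 - 820 = 80.
Step 3 — eigenvalues:
  λ = (trace ± √Δ)/2 = (30 ± 8.9443)/2,
  λ_1 = 19.4721,  λ_2 = 10.5279.

Step 4 — unit eigenvector for λ_1: solve (Sigma - λ_1 I)v = 0. First row:
  (13 - 19.4721)·v_x + (4)·v_y = 0, i.e. (-6.4721)·v_x + (4)·v_y = 0,
  so v ∝ (b, λ_1 - a) = (4, 6.4721) = u.
  ||u|| = √((4)² + (6.4721)²) = √(57.8885) ≈ 7.6085,
  v_1 = u/||u|| ≈ (0.5257, 0.8507) (||v_1|| = 1).

λ_1 = 19.4721,  λ_2 = 10.5279;  v_1 ≈ (0.5257, 0.8507)


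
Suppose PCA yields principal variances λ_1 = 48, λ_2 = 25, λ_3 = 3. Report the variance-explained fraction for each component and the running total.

Step 1 — total variance = trace(Sigma) = Σ λ_i = 48 + 25 + 3 = 76.

Step 2 — fraction explained by component i = λ_i / Σ λ:
  PC1: 48/76 = 0.6316
  PC2: 25/76 = 0.3289
  PC3: 3/76 = 0.0395

Step 3 — cumulative fraction after k components = (λ_1 + ... + λ_k) / Σ λ:
  k = 1: 48/76 = 0.6316
  k = 2: (48 + 25)/76 = 73/76 = 0.9605
  k = 3: (48 + 25 + 3)/76 = 76/76 = 1

Summary (fraction, with percent):

explained: PC1 0.6316 (63.16%), PC2 0.3289 (32.89%), PC3 0.0395 (3.95%);  cumulative: 0.6316, 0.9605, 1


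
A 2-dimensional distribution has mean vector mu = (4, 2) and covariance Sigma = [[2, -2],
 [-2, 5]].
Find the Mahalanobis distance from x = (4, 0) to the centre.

Step 1 — centre the observation: (x - mu) = (0, -2).

Step 2 — invert Sigma. det(Sigma) = 2·5 - (-2)² = 6.
  Sigma^{-1} = (1/det) · [[d, -b], [-b, a]] = [[0.8333, 0.3333],
 [0.3333, 0.3333]].

Step 3 — form the quadratic (x - mu)^T · Sigma^{-1} · (x - mu):
  Sigma^{-1} · (x - mu) = (-0.6667, -0.6667).
  (x - mu)^T · [Sigma^{-1} · (x - mu)] = (0)·(-0.6667) + (-2)·(-0.6667) = 1.3333.

Step 4 — take square root: d = √(1.3333) ≈ 1.1547.

d(x, mu) = √(1.3333) ≈ 1.1547


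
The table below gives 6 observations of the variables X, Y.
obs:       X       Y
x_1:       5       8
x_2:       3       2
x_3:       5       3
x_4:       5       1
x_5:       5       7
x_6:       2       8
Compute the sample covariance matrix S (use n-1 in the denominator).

Step 1 — column means:
  mean(X) = (5 + 3 + 5 + 5 + 5 + 2) / 6 = 25/6 = 4.1667
  mean(Y) = (8 + 2 + 3 + 1 + 7 + 8) / 6 = 29/6 = 4.8333

Step 2 — sample covariance S[i,j] = (1/(n-1)) · Σ_k (x_{k,i} - mean_i) · (x_{k,j} - mean_j), with n-1 = 5.
  S[X,X] = ((0.8333)·(0.8333) + (-1.1667)·(-1.1667) + (0.8333)·(0.8333) + (0.8333)·(0.8333) + (0.8333)·(0.8333) + (-2.1667)·(-2.1667)) / 5 = 8.8333/5 = 1.7667
  S[X,Y] = ((0.8333)·(3.1667) + (-1.1667)·(-2.8333) + (0.8333)·(-1.8333) + (0.8333)·(-3.8333) + (0.8333)·(2.1667) + (-2.1667)·(3.1667)) / 5 = -3.8333/5 = -0.7667
  S[Y,Y] = ((3.1667)·(3.1667) + (-2.8333)·(-2.8333) + (-1.8333)·(-1.8333) + (-3.8333)·(-3.8333) + (2.1667)·(2.1667) + (3.1667)·(3.1667)) / 5 = 50.8333/5 = 10.1667

S is symmetric (S[j,i] = S[i,j]). Assembling:

S = [[1.7667, -0.7667],
 [-0.7667, 10.1667]]


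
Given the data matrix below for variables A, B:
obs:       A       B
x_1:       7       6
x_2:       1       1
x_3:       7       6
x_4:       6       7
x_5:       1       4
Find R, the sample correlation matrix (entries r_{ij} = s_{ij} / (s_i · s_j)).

Step 1 — column means:
  mean(A) = (7 + 1 + 7 + 6 + 1) / 5 = 22/5 = 4.4
  mean(B) = (6 + 1 + 6 + 7 + 4) / 5 = 24/5 = 4.8

Step 2 — sample variances and covariances s[i,j] = (1/(n-1)) · Σ_k (x_{k,i} - mean_i) · (x_{k,j} - mean_j), with n-1 = 4:
  s[A,A] = ((2.6)·(2.6) + (-3.4)·(-3.4) + (2.6)·(2.6) + (1.6)·(1.6) + (-3.4)·(-3.4)) / 4 = 39.2/4 = 9.8
  s[A,B] = ((2.6)·(1.2) + (-3.4)·(-3.8) + (2.6)·(1.2) + (1.6)·(2.2) + (-3.4)·(-0.8)) / 4 = 25.4/4 = 6.35
  s[B,B] = ((1.2)·(1.2) + (-3.8)·(-3.8) + (1.2)·(1.2) + (2.2)·(2.2) + (-0.8)·(-0.8)) / 4 = 22.8/4 = 5.7
  Sample standard deviations s_i = √(s[i,i]):
  s(A) = √(9.8) = 3.1305
  s(B) = √(5.7) = 2.3875

Step 3 — r_{ij} = s_{ij} / (s_i · s_j):
  r[A,A] = 1 (diagonal).
  r[A,B] = 6.35 / (3.1305 · 2.3875) = 6.35 / 7.474 = 0.8496
  r[B,B] = 1 (diagonal).

R is symmetric with unit diagonal. Assembling:

R = [[1, 0.8496],
 [0.8496, 1]]


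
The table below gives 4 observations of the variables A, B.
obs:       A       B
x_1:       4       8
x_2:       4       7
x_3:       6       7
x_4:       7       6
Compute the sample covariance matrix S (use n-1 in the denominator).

Step 1 — column means:
  mean(A) = (4 + 4 + 6 + 7) / 4 = 21/4 = 5.25
  mean(B) = (8 + 7 + 7 + 6) / 4 = 28/4 = 7

Step 2 — sample covariance S[i,j] = (1/(n-1)) · Σ_k (x_{k,i} - mean_i) · (x_{k,j} - mean_j), with n-1 = 3.
  S[A,A] = ((-1.25)·(-1.25) + (-1.25)·(-1.25) + (0.75)·(0.75) + (1.75)·(1.75)) / 3 = 6.75/3 = 2.25
  S[A,B] = ((-1.25)·(1) + (-1.25)·(0) + (0.75)·(0) + (1.75)·(-1)) / 3 = -3/3 = -1
  S[B,B] = ((1)·(1) + (0)·(0) + (0)·(0) + (-1)·(-1)) / 3 = 2/3 = 0.6667

S is symmetric (S[j,i] = S[i,j]). Assembling:

S = [[2.25, -1],
 [-1, 0.6667]]


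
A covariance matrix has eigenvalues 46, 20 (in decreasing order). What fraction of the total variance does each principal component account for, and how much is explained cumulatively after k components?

Step 1 — total variance = trace(Sigma) = Σ λ_i = 46 + 20 = 66.

Step 2 — fraction explained by component i = λ_i / Σ λ:
  PC1: 46/66 = 0.697
  PC2: 20/66 = 0.303

Step 3 — cumulative fraction after k components = (λ_1 + ... + λ_k) / Σ λ:
  k = 1: 46/66 = 0.697
  k = 2: (46 + 20)/66 = 66/66 = 1

Summary (fraction, with percent):

explained: PC1 0.697 (69.7%), PC2 0.303 (30.3%);  cumulative: 0.697, 1


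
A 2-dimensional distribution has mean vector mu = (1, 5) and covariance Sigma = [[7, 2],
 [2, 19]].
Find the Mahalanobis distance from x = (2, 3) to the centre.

Step 1 — centre the observation: (x - mu) = (1, -2).

Step 2 — invert Sigma. det(Sigma) = 7·19 - (2)² = 129.
  Sigma^{-1} = (1/det) · [[d, -b], [-b, a]] = [[0.1473, -0.0155],
 [-0.0155, 0.0543]].

Step 3 — form the quadratic (x - mu)^T · Sigma^{-1} · (x - mu):
  Sigma^{-1} · (x - mu) = (0.1783, -0.124).
  (x - mu)^T · [Sigma^{-1} · (x - mu)] = (1)·(0.1783) + (-2)·(-0.124) = 0.4264.

Step 4 — take square root: d = √(0.4264) ≈ 0.653.

d(x, mu) = √(0.4264) ≈ 0.653


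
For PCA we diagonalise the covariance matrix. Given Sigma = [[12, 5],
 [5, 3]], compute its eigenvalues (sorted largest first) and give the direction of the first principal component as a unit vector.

Step 1 — characteristic polynomial of 2×2 Sigma:
  det(Sigma - λI) = λ² - trace · λ + det = 0.
  trace = 12 + 3 = 15, det = 12·3 - (5)² = 11.
Step 2 — discriminant:
  Δ = trace² - 4·det = 225 - 44 = 181.
Step 3 — eigenvalues:
  λ = (trace ± √Δ)/2 = (15 ± 13.4536)/2,
  λ_1 = 14.2268,  λ_2 = 0.7732.

Step 4 — unit eigenvector for λ_1: solve (Sigma - λ_1 I)v = 0. First row:
  (12 - 14.2268)·v_x + (5)·v_y = 0, i.e. (-2.2268)·v_x + (5)·v_y = 0,
  so v ∝ (b, λ_1 - a) = (5, 2.2268) = u.
  ||u|| = √((5)² + (2.2268)²) = √(29.9587) ≈ 5.4735,
  v_1 = u/||u|| ≈ (0.9135, 0.4068) (||v_1|| = 1).

λ_1 = 14.2268,  λ_2 = 0.7732;  v_1 ≈ (0.9135, 0.4068)


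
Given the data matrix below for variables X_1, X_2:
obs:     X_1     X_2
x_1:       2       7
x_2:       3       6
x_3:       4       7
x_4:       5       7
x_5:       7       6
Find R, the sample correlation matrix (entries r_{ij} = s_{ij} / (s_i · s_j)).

Step 1 — column means:
  mean(X_1) = (2 + 3 + 4 + 5 + 7) / 5 = 21/5 = 4.2
  mean(X_2) = (7 + 6 + 7 + 7 + 6) / 5 = 33/5 = 6.6

Step 2 — sample variances and covariances s[i,j] = (1/(n-1)) · Σ_k (x_{k,i} - mean_i) · (x_{k,j} - mean_j), with n-1 = 4:
  s[X_1,X_1] = ((-2.2)·(-2.2) + (-1.2)·(-1.2) + (-0.2)·(-0.2) + (0.8)·(0.8) + (2.8)·(2.8)) / 4 = 14.8/4 = 3.7
  s[X_1,X_2] = ((-2.2)·(0.4) + (-1.2)·(-0.6) + (-0.2)·(0.4) + (0.8)·(0.4) + (2.8)·(-0.6)) / 4 = -1.6/4 = -0.4
  s[X_2,X_2] = ((0.4)·(0.4) + (-0.6)·(-0.6) + (0.4)·(0.4) + (0.4)·(0.4) + (-0.6)·(-0.6)) / 4 = 1.2/4 = 0.3
  Sample standard deviations s_i = √(s[i,i]):
  s(X_1) = √(3.7) = 1.9235
  s(X_2) = √(0.3) = 0.5477

Step 3 — r_{ij} = s_{ij} / (s_i · s_j):
  r[X_1,X_1] = 1 (diagonal).
  r[X_1,X_2] = -0.4 / (1.9235 · 0.5477) = -0.4 / 1.0536 = -0.3797
  r[X_2,X_2] = 1 (diagonal).

R is symmetric with unit diagonal. Assembling:

R = [[1, -0.3797],
 [-0.3797, 1]]
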